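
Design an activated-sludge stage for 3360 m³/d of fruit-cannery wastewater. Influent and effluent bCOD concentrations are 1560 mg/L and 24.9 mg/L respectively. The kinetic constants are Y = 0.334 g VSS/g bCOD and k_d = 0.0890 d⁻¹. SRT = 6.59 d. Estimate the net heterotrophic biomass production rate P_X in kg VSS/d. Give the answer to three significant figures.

P_X ≈ 1090 kg VSS/d

Y_obs = Y / (1 + k_d θ_c) = 0.334 / (1 + 0.0890 × 6.59) = 0.334 / 1.587 = 0.2105.
Substrate removed = Q·(S₀ − S) = 3360 m³/d × (1560 − 24.9) g/m³ = 5.16×10^6 g/d = 5158 kg/d.
Net biomass production P_X = Y_obs × Q·(S₀ − S) = 0.2105 × 5158 = 1086 kg VSS/d.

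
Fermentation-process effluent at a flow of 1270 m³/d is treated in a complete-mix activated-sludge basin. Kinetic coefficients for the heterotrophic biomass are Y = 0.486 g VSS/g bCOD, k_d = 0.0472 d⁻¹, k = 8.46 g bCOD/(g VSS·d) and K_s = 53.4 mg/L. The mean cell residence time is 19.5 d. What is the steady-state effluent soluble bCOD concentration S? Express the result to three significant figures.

Effluent substrate depends only on kinetics and SRT: S = K_s(1 + k_d θ_c) / [θ_c(Yk − k_d) − 1] = 53.4 × (1 + 0.0472 × 19.5) / [19.5 × (0.486 × 8.46 − 0.0472) − 1] = 102.5 / 78.26 = 1.310 mg/L.

S ≈ 1.31 mg/L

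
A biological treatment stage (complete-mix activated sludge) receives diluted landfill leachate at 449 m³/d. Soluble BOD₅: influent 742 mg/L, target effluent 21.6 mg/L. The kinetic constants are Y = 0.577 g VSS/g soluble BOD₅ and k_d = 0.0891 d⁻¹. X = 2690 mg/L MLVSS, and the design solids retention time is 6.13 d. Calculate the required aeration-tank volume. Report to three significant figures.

V ≈ 275 m³

From the SRT design equation V = Y Q (S₀−S) θ_c / [X (1 + k_d θ_c)] = 0.577 × 449 × (742 − 21.6) × 6.13 / [2690 × (1 + 0.0891 × 6.13)] = 1.14×10^6 / 4159 = 275.1 m³.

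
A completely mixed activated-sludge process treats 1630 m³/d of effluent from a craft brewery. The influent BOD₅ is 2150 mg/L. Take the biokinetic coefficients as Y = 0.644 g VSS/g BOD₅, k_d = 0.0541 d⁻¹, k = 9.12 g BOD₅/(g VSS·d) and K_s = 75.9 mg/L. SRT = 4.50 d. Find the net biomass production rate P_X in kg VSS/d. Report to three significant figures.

From the Monod/SRT balance for a CMAS, S = K_s·(1+k_d θ_c)/[θ_c·(Y k − k_d) − 1] = 75.9 × (1 + 0.0541 × 4.50) / [4.50 × (0.644 × 9.12 − 0.0541) − 1] = 94.38 / 25.19 = 3.747 mg/L.
Correct the yield for decay: Y_obs = Y/(1 + k_d θ_c) = 0.644 / (1 + 0.0541 × 4.50) = 0.644 / 1.243 = 0.5179.
Mass of BOD₅ removed per day: Q(S₀ − S) = 1630 × 2146 g/m³ = 3498 kg/d.
So the net sludge growth is P_X = 0.5179 × 3498 = 1812 kg VSS/d.

P_X ≈ 1810 kg VSS/d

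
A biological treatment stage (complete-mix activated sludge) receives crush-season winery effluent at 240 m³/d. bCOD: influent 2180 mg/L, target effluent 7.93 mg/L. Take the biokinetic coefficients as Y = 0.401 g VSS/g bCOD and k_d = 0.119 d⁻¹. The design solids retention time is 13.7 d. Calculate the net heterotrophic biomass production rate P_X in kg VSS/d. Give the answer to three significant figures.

The observed yield is Y_obs = Y/(1 + k_d·θ_c) = 0.401 / (1 + 0.119 × 13.7) = 0.401 / 2.630 = 0.1525 g VSS per g bCOD removed.
Mass of bCOD removed per day: Q(S₀ − S) = 240 × 2172 g/m³ = 521.3 kg/d.
P_X = Y_obs · Q(S₀ − S) = 0.1525 × 521.3 = 79.47 kg VSS/d.

P_X ≈ 79.5 kg VSS/d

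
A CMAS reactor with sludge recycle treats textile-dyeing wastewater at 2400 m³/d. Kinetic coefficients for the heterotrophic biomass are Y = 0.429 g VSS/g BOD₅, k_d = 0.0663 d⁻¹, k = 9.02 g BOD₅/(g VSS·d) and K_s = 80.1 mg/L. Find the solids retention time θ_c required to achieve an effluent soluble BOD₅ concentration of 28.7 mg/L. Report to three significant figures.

At the target effluent, Y k S/(K_s+S) = 0.429×9.02×28.7/108.8 = 1.021 d⁻¹.
Then 1/θ_c = μ − k_d = 1.021 − 0.0663 = 0.9544 d⁻¹, giving θ_c = 1.048 d.

θ_c ≈ 1.05 d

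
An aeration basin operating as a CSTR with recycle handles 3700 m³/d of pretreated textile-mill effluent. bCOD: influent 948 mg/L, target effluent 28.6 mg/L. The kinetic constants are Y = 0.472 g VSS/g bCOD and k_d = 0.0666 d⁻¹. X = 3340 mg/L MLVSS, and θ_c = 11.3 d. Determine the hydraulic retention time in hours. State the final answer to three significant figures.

τ ≈ 20.1 h

Steady-state biomass mass balance: V·X·(1 + k_d·θ_c) = Y·Q·(S₀ − S)·θ_c, so V = 0.472 × 3700 × (948 − 28.6) × 11.3 / [3340 × (1 + 0.0666 × 11.3)] = 1.81×10^7 / 5854 = 3100 m³.
Hydraulic retention time τ = V/Q = 3100 / 3700 = 0.8377 d = 20.11 h.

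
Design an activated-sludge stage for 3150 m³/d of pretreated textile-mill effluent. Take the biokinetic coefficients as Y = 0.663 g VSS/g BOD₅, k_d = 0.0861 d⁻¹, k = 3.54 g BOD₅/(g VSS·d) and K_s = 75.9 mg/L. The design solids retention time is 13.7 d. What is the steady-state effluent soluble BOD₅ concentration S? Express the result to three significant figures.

From the Monod/SRT balance for a CMAS, S = K_s·(1+k_d θ_c)/[θ_c·(Y k − k_d) − 1] = 75.9 × (1 + 0.0861 × 13.7) / [13.7 × (0.663 × 3.54 − 0.0861) − 1] = 165.4 / 29.97 = 5.519 mg/L.

S ≈ 5.52 mg/L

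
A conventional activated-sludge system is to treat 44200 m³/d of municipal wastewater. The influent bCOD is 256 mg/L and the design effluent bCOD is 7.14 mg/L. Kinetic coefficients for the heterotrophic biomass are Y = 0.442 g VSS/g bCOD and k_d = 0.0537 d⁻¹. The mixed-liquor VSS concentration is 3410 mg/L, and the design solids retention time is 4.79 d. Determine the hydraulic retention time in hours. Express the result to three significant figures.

τ ≈ 2.95 h

Rearranging the biomass balance for a CMAS with decay, V = Y·Q·ΔS·θ_c / [X·(1+k_d θ_c)] = 0.442 × 44200 × (256 − 7.14) × 4.79 / [3410 × (1 + 0.0537 × 4.79)] = 2.33×10^7 / 4287 = 5432 m³.
HRT = V/Q = 5432 m³ / 44200 m³·d⁻¹ = 0.1229 d × 24 = 2.950 h.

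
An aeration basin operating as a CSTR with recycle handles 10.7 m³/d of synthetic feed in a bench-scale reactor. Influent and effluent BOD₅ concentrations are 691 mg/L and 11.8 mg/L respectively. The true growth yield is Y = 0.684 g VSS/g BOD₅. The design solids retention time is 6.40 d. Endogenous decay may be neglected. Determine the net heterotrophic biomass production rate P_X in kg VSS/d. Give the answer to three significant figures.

P_X ≈ 4.97 kg VSS/d

No decay correction is needed, so Y_obs = Y = 0.684.
ΔS = 691 − 11.8 = 679.2 mg/L, so the substrate removal rate is 10.7 × 679.2/1000 = 7.267 kg BOD₅/d.
P_X = Y_obs · Q(S₀ − S) = 0.6840 × 7.267 = 4.971 kg VSS/d.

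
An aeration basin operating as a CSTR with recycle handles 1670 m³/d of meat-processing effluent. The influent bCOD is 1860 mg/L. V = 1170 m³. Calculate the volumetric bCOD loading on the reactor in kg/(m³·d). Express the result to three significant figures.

Volumetric loading L_v = Q·S₀ / V = 1670 × 1860 g/m³ / 1170 m³ = 2655 g/(m³·d) = 2.655 kg bCOD/(m³·d).

L_v ≈ 2.65 kg bCOD/(m³·d)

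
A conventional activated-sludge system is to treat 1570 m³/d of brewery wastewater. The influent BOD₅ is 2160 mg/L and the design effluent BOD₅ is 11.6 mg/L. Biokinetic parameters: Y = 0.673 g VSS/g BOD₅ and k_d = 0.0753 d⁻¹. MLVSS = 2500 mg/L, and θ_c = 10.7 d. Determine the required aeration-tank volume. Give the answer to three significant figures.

V ≈ 5380 m³

Rearranging the biomass balance for a CMAS with decay, V = Y·Q·ΔS·θ_c / [X·(1+k_d θ_c)] = 0.673 × 1570 × (2160 − 11.6) × 10.7 / [2500 × (1 + 0.0753 × 10.7)] = 2.43×10^7 / 4514 = 5381 m³.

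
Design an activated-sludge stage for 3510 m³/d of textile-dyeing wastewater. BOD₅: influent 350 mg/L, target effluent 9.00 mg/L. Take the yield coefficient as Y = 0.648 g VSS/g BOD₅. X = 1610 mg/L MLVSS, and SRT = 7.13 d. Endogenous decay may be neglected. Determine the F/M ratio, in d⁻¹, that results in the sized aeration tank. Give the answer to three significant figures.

F/M ≈ 0.222 d⁻¹

With k_d = 0 the design equation reduces to V = Y Q (S₀−S) θ_c / X = 0.648 × 3510 × (350 − 9.00) × 7.13 / 1610 = 3435 m³.
Food-to-microorganism ratio F/M = Q S₀ / (V X) = 3510 × 350 / (3435 × 1610) = 0.2222 d⁻¹.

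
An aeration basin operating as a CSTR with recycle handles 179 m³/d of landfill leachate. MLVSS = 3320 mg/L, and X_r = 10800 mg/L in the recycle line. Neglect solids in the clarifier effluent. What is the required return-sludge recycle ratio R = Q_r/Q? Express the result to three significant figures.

R ≈ 0.444

Solids balance on the clarifier gives (1+R)X = R·X_r, so R = X/(X_r − X) = 3320 / (10800 − 3320) = 0.4439.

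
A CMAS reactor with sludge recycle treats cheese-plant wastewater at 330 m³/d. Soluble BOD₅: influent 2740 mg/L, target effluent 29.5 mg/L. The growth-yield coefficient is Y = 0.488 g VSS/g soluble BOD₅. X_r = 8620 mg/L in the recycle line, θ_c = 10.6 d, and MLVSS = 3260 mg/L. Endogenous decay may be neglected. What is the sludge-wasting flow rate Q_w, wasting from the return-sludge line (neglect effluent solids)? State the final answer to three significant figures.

With k_d = 0 the design equation reduces to V = Y Q (S₀−S) θ_c / X = 0.488 × 330 × (2740 − 29.5) × 10.6 / 3260 = 1419 m³.
Wasting from the return line (neglecting effluent solids): Q_w = V·X / (θ_c·X_r) = 1419 × 3260 / (10.6 × 8620) = 50.64 m³/d.

Q_w ≈ 50.6 m³/d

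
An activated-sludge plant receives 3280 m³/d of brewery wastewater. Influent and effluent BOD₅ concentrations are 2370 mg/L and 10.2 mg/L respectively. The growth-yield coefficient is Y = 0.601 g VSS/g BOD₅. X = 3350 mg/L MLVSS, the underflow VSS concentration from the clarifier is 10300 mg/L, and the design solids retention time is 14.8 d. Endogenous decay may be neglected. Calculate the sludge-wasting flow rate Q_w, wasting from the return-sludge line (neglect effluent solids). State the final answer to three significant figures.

With k_d = 0 the design equation reduces to V = Y Q (S₀−S) θ_c / X = 0.601 × 3280 × (2370 − 10.2) × 14.8 / 3350 = 20551 m³.
Wasting from the return line (neglecting effluent solids): Q_w = V·X / (θ_c·X_r) = 20551 × 3350 / (14.8 × 10300) = 451.6 m³/d.

Q_w ≈ 452 m³/d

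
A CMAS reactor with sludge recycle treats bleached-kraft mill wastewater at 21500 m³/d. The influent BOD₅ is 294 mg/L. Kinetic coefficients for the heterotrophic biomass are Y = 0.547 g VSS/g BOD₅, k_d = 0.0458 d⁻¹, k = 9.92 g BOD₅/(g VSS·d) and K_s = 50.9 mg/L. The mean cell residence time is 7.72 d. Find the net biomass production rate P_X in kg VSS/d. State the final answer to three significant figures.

P_X ≈ 2540 kg VSS/d

From the Monod/SRT balance for a CMAS, S = K_s·(1+k_d θ_c)/[θ_c·(Y k − k_d) − 1] = 50.9 × (1 + 0.0458 × 7.72) / [7.72 × (0.547 × 9.92 − 0.0458) − 1] = 68.90 / 40.54 = 1.700 mg/L.
Correct the yield for decay: Y_obs = Y/(1 + k_d θ_c) = 0.547 / (1 + 0.0458 × 7.72) = 0.547 / 1.354 = 0.4041.
Mass of BOD₅ removed per day: Q(S₀ − S) = 21500 × 292.3 g/m³ = 6284 kg/d.
P_X = Y_obs · Q(S₀ − S) = 0.4041 × 6284 = 2540 kg VSS/d.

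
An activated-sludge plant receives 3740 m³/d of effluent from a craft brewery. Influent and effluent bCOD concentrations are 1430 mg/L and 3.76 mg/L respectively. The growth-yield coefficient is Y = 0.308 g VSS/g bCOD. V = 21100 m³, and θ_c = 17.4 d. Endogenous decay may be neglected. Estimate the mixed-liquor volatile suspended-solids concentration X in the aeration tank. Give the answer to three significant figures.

Without decay, X = Y Q (S₀−S) θ_c / V = 0.308 × 3740 × (1430 − 3.76) × 17.4 / 21100 = 1355 mg/L.

X ≈ 1350 mg/L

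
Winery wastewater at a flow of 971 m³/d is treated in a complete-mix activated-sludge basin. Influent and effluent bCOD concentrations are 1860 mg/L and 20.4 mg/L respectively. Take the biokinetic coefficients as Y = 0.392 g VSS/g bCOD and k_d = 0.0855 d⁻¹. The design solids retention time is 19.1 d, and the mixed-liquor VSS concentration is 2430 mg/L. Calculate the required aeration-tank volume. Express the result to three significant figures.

From the SRT design equation V = Y Q (S₀−S) θ_c / [X (1 + k_d θ_c)] = 0.392 × 971 × (1860 − 20.4) × 19.1 / [2430 × (1 + 0.0855 × 19.1)] = 1.34×10^7 / 6398 = 2090 m³.

V ≈ 2090 m³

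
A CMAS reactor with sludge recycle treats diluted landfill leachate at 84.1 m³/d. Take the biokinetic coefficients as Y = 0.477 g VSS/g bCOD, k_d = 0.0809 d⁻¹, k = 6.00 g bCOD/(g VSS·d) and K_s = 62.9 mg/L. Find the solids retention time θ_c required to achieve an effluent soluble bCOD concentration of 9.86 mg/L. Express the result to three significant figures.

From 1/θ_c = Y·k·S/(K_s + S) − k_d: Y·k·S/(K_s+S) = 0.477 × 6.00 × 9.86 / (62.9 + 9.86) = 0.3878 d⁻¹.
1/θ_c = 0.3878 − 0.0809 = 0.3069 d⁻¹, so θ_c = 3.258 d.

θ_c ≈ 3.26 d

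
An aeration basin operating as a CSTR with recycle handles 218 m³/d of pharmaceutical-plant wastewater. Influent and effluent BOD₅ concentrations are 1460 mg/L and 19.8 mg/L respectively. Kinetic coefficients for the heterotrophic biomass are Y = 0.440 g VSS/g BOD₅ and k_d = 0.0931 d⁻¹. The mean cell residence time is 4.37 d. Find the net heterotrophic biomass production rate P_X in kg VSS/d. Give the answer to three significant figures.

P_X ≈ 98.2 kg VSS/d

Correct the yield for decay: Y_obs = Y/(1 + k_d θ_c) = 0.440 / (1 + 0.0931 × 4.37) = 0.440 / 1.407 = 0.3128.
Q·(S₀ − S) = 218 × (1460 − 19.8) × 10⁻³ = 314.0 kg/d removed.
P_X = Y_obs · Q(S₀ − S) = 0.3128 × 314.0 = 98.19 kg VSS/d.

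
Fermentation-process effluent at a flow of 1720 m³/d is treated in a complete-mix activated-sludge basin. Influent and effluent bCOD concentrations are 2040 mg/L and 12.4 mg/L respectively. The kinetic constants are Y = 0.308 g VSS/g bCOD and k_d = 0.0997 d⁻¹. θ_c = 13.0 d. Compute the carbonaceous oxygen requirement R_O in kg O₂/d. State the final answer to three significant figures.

Observed yield with endogenous decay: Y_obs = Y / (1 + k_d·θ_c) = 0.308 / (1 + 0.0997 × 13.0) = 0.308 / 2.296 = 0.1341 g VSS/g bCOD.
ΔS = 2040 − 12.4 = 2028 mg/L, so the substrate removal rate is 1720 × 2028/1000 = 3487 kg bCOD/d.
Net sludge production P_X = 0.1341 × 3487 = 467.8 kg VSS/d.
Carbonaceous O₂ demand = substrate oxidised − cell-mass equivalent = 3487 − 1.42 × 467.8 = 2823 kg O₂/d.

R_O ≈ 2820 kg O₂/d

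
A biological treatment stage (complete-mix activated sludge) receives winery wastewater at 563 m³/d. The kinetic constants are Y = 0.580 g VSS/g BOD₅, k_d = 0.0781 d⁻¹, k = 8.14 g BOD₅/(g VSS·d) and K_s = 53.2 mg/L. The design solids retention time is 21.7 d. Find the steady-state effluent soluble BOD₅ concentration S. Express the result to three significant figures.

S ≈ 1.44 mg/L

From the Monod/SRT balance for a CMAS, S = K_s·(1+k_d θ_c)/[θ_c·(Y k − k_d) − 1] = 53.2 × (1 + 0.0781 × 21.7) / [21.7 × (0.580 × 8.14 − 0.0781) − 1] = 143.4 / 99.76 = 1.437 mg/L.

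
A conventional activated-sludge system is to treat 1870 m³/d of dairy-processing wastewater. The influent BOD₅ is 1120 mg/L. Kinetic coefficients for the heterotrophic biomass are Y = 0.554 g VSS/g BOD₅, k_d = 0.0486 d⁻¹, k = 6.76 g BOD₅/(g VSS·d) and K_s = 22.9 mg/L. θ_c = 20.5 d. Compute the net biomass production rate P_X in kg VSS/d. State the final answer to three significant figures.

P_X ≈ 581 kg VSS/d

For a completely mixed reactor with recycle the Lawrence–McCarty relation gives S = K_s·(1 + k_d·θ_c) / [θ_c·(Y·k − k_d) − 1] = 22.9 × (1 + 0.0486 × 20.5) / [20.5 × (0.554 × 6.76 − 0.0486) − 1] = 45.72 / 74.78 = 0.6114 mg/L.
Y_obs = Y / (1 + k_d θ_c) = 0.554 / (1 + 0.0486 × 20.5) = 0.554 / 1.996 = 0.2775.
Substrate removed = Q·(S₀ − S) = 1870 m³/d × (1120 − 0.611) g/m³ = 2.09×10^6 g/d = 2093 kg/d.
So the net sludge growth is P_X = 0.2775 × 2093 = 580.9 kg VSS/d.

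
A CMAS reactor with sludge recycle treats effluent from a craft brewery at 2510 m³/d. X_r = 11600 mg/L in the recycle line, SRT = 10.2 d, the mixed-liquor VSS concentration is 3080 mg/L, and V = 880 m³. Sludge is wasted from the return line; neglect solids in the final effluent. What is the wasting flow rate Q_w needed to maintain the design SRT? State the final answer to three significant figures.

Q_w ≈ 22.9 m³/d

Wasting from the return line (neglecting effluent solids): Q_w = V·X / (θ_c·X_r) = 880.0 × 3080 / (10.2 × 11600) = 22.91 m³/d.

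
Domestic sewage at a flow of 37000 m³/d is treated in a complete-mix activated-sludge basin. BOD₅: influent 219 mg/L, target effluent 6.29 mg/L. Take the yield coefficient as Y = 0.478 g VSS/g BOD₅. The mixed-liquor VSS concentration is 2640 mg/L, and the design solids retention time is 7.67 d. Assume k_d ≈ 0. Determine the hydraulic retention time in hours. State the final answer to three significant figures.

V·X = Y·Q·ΔS·θ_c gives V = 0.478 × 37000 × (219 − 6.29) × 7.67 / 2640 = 10930 m³.
HRT = V/Q = 10930 m³ / 37000 m³·d⁻¹ = 0.2954 d × 24 = 7.090 h.

τ ≈ 7.09 h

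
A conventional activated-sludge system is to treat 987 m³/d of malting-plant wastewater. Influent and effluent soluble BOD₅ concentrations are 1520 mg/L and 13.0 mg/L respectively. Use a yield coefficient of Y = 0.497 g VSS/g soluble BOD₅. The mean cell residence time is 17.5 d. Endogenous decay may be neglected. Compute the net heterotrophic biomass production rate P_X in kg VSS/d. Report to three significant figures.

P_X ≈ 739 kg VSS/d

Since k_d ≈ 0, Y_obs = Y = 0.497 g VSS/g soluble BOD₅.
Mass of soluble BOD₅ removed per day: Q(S₀ − S) = 987 × 1507 g/m³ = 1487 kg/d.
Net biomass production P_X = Y_obs × Q·(S₀ − S) = 0.4970 × 1487 = 739.2 kg VSS/d.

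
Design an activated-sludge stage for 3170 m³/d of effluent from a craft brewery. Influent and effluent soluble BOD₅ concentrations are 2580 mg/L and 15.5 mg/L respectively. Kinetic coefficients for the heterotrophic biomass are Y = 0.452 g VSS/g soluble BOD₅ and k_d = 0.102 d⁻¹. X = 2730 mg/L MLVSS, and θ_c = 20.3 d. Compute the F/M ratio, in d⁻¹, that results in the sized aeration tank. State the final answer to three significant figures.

Rearranging the biomass balance for a CMAS with decay, V = Y·Q·ΔS·θ_c / [X·(1+k_d θ_c)] = 0.452 × 3170 × (2580 − 15.5) × 20.3 / [2730 × (1 + 0.102 × 20.3)] = 7.46×10^7 / 8383 = 8898 m³.
F/M = applied load / biomass = Q·S₀/(V·X) = 3170 × 2580 / (8898 × 2730) = 0.3367 d⁻¹.

F/M ≈ 0.337 d⁻¹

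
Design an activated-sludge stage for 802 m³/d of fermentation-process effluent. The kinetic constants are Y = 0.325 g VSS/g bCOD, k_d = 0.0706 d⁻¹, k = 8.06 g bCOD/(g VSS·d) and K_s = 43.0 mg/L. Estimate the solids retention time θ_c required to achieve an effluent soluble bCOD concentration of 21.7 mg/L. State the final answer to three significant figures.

θ_c ≈ 1.24 d

Specific growth rate at S = 21.7 mg/L: μ = YkS/(K_s+S) = 0.325·8.06·21.7/(43.0+21.7) = 0.8786 d⁻¹.
1/θ_c = 0.8786 − 0.0706 = 0.8080 d⁻¹, so θ_c = 1.238 d.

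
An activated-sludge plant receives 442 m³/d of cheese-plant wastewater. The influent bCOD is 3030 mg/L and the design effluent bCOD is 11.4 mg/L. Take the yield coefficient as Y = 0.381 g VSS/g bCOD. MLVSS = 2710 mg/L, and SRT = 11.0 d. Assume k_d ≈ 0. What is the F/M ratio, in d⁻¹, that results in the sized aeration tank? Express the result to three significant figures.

F/M ≈ 0.240 d⁻¹

Biomass mass balance (decay neglected): V·X = Y·Q·(S₀ − S)·θ_c, so V = 0.381 × 442 × (3030 − 11.4) × 11.0 / 2710 = 2063 m³.
F/M = applied load / biomass = Q·S₀/(V·X) = 442 × 3030 / (2063 × 2710) = 0.2395 d⁻¹.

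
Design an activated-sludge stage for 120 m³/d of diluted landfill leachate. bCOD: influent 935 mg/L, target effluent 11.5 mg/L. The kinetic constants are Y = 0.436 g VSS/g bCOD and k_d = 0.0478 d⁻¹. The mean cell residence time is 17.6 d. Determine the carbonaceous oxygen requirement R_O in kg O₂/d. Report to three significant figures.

R_O ≈ 73.6 kg O₂/d

Correct the yield for decay: Y_obs = Y/(1 + k_d θ_c) = 0.436 / (1 + 0.0478 × 17.6) = 0.436 / 1.841 = 0.2368.
ΔS = 935 − 11.5 = 923.5 mg/L, so the substrate removal rate is 120 × 923.5/1000 = 110.8 kg bCOD/d.
P_X = Y_obs·Q·(S₀ − S) = 0.2368 × 110.8 = 26.24 kg VSS/d.
R_O = Q·ΔS − 1.42 P_X = 110.8 − 37.26 = 73.56 kg O₂/d.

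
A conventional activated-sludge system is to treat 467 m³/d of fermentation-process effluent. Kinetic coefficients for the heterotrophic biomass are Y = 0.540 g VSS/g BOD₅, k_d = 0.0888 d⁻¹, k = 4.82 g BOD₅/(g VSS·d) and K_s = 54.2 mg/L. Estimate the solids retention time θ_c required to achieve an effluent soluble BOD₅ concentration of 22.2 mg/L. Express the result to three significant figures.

θ_c ≈ 1.50 d

At the target effluent, Y k S/(K_s+S) = 0.540×4.82×22.2/76.40 = 0.7563 d⁻¹.
θ_c = 1/(μ − k_d) = 1/(0.7563 − 0.0888) = 1/0.6675 = 1.498 d.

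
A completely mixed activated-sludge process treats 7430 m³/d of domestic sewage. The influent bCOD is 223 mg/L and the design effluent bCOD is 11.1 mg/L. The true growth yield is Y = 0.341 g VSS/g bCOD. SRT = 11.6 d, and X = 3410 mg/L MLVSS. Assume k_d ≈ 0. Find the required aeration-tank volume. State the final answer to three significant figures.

V ≈ 1830 m³

V·X = Y·Q·ΔS·θ_c gives V = 0.341 × 7430 × (223 − 11.1) × 11.6 / 3410 = 1826 m³.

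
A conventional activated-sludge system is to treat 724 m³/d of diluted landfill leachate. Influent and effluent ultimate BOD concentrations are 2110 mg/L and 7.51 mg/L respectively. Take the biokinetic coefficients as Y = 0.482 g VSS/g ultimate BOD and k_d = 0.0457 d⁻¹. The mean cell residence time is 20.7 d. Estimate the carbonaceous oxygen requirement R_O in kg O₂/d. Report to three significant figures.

Observed yield with endogenous decay: Y_obs = Y / (1 + k_d·θ_c) = 0.482 / (1 + 0.0457 × 20.7) = 0.482 / 1.946 = 0.2477 g VSS/g ultimate BOD.
Substrate removed = Q·(S₀ − S) = 724 m³/d × (2110 − 7.51) g/m³ = 1.52×10^6 g/d = 1522 kg/d.
Net sludge production P_X = 0.2477 × 1522 = 377.0 kg VSS/d.
Carbonaceous O₂ demand = substrate oxidised − cell-mass equivalent = 1522 − 1.42 × 377.0 = 986.8 kg O₂/d.

R_O ≈ 987 kg O₂/d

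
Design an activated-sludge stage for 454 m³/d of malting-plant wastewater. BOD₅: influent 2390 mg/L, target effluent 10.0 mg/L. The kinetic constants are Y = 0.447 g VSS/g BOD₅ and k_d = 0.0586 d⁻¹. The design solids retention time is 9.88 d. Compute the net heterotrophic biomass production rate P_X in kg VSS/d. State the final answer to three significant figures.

Correct the yield for decay: Y_obs = Y/(1 + k_d θ_c) = 0.447 / (1 + 0.0586 × 9.88) = 0.447 / 1.579 = 0.2831.
Mass of BOD₅ removed per day: Q(S₀ − S) = 454 × 2380 g/m³ = 1081 kg/d.
Biomass produced: P_X = Y_obs·Q·ΔS = 0.2831 × 1081 ≈ 305.9 kg VSS/d.

P_X ≈ 306 kg VSS/d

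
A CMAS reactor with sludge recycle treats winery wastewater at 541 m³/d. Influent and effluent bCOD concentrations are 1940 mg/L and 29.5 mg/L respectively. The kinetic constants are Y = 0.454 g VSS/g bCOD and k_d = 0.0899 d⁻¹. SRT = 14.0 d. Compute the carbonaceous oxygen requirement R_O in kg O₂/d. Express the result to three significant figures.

R_O ≈ 739 kg O₂/d

Correct the yield for decay: Y_obs = Y/(1 + k_d θ_c) = 0.454 / (1 + 0.0899 × 14.0) = 0.454 / 2.259 = 0.2010.
Q·(S₀ − S) = 541 × (1940 − 29.5) × 10⁻³ = 1034 kg/d removed.
Net sludge production P_X = 0.2010 × 1034 = 207.8 kg VSS/d.
R_O = Q·ΔS − 1.42 P_X = 1034 − 295.0 = 738.6 kg O₂/d.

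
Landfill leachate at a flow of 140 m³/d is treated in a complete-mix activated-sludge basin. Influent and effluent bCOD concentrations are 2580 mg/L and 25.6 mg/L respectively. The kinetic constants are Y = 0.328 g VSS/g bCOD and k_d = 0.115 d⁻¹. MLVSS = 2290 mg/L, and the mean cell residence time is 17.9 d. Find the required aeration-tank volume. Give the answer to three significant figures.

Rearranging the biomass balance for a CMAS with decay, V = Y·Q·ΔS·θ_c / [X·(1+k_d θ_c)] = 0.328 × 140 × (2580 − 25.6) × 17.9 / [2290 × (1 + 0.115 × 17.9)] = 2.1×10^6 / 7004 = 299.8 m³.

V ≈ 300 m³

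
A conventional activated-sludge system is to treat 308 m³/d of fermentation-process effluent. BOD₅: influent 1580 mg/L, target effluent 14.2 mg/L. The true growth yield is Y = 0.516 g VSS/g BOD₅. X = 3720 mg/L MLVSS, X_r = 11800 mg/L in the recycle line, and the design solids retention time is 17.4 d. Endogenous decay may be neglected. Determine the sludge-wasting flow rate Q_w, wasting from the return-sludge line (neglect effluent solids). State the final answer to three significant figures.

V·X = Y·Q·ΔS·θ_c gives V = 0.516 × 308 × (1580 − 14.2) × 17.4 / 3720 = 1164 m³.
θ_c = V·X/(Q_w·X_r) when wasting from the recycle, so Q_w = V·X/(θ_c·X_r) = 1164 × 3720 / (17.4 × 11800) = 21.09 m³/d.

Q_w ≈ 21.1 m³/d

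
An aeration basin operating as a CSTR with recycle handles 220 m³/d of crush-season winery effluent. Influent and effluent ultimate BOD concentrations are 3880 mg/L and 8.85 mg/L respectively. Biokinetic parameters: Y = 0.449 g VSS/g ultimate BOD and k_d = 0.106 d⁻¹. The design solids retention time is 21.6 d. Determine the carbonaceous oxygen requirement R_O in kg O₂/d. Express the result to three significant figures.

R_O ≈ 687 kg O₂/d

Correct the yield for decay: Y_obs = Y/(1 + k_d θ_c) = 0.449 / (1 + 0.106 × 21.6) = 0.449 / 3.290 = 0.1365.
Q·(S₀ − S) = 220 × (3880 − 8.85) × 10⁻³ = 851.7 kg/d removed.
Net sludge production P_X = 0.1365 × 851.7 = 116.2 kg VSS/d.
R_O = Q·(S₀ − S) − 1.42·P_X = 851.7 − 1.42 × 116.2 = 686.6 kg O₂/d.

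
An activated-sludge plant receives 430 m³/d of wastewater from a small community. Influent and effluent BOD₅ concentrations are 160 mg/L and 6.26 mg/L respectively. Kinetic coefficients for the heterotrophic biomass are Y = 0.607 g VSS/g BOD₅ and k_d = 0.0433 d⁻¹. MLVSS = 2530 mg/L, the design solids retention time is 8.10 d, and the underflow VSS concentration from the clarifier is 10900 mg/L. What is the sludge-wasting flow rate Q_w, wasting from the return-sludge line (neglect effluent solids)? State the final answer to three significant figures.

Q_w ≈ 2.73 m³/d

From the SRT design equation V = Y Q (S₀−S) θ_c / [X (1 + k_d θ_c)] = 0.607 × 430 × (160 − 6.26) × 8.10 / [2530 × (1 + 0.0433 × 8.10)] = 3.25×10^5 / 3417 = 95.11 m³.
θ_c = V·X/(Q_w·X_r) when wasting from the recycle, so Q_w = V·X/(θ_c·X_r) = 95.11 × 2530 / (8.10 × 10900) = 2.726 m³/d.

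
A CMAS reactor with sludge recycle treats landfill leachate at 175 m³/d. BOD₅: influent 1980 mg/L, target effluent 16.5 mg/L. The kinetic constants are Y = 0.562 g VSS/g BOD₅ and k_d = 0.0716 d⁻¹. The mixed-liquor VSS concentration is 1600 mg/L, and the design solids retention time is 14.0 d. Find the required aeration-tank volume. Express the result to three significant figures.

V ≈ 844 m³

Steady-state biomass mass balance: V·X·(1 + k_d·θ_c) = Y·Q·(S₀ − S)·θ_c, so V = 0.562 × 175 × (1980 − 16.5) × 14.0 / [1600 × (1 + 0.0716 × 14.0)] = 2.7×10^6 / 3204 = 843.8 m³.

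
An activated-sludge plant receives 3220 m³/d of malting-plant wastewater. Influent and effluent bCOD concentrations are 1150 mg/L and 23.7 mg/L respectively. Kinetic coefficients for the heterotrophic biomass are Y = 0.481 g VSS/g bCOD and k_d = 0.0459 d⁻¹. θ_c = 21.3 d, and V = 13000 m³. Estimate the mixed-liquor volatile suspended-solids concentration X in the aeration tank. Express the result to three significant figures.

From V·X·(1 + k_d·θ_c) = Y·Q·(S₀ − S)·θ_c: X = 0.481 × 3220 × (1150 − 23.7) × 21.3 / [13000 × (1 + 0.0459 × 21.3)] = 1445 mg/L.

X ≈ 1450 mg/L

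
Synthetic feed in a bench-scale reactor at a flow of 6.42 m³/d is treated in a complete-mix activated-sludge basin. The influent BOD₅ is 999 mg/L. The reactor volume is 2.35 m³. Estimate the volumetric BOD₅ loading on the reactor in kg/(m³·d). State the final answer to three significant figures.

Applied BOD₅ load per unit volume = Q·S₀/V = (6.42 × 999/1000)/2.350 = 2.729 kg BOD₅·m⁻³·d⁻¹.

L_v ≈ 2.73 kg BOD₅/(m³·d)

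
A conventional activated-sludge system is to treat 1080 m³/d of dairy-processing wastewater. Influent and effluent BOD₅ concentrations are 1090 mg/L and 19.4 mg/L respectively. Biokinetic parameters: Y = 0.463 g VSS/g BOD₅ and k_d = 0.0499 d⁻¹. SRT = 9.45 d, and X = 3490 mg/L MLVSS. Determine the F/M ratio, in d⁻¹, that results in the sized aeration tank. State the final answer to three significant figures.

Rearranging the biomass balance for a CMAS with decay, V = Y·Q·ΔS·θ_c / [X·(1+k_d θ_c)] = 0.463 × 1080 × (1090 − 19.4) × 9.45 / [3490 × (1 + 0.0499 × 9.45)] = 5.06×10^6 / 5136 = 985.1 m³.
F/M = applied load / biomass = Q·S₀/(V·X) = 1080 × 1090 / (985.1 × 3490) = 0.3424 d⁻¹.

F/M ≈ 0.342 d⁻¹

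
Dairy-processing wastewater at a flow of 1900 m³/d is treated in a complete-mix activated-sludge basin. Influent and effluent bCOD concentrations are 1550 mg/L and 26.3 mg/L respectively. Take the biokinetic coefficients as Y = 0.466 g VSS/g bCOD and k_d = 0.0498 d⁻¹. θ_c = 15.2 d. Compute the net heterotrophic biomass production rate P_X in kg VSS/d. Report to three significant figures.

Y_obs = Y / (1 + k_d θ_c) = 0.466 / (1 + 0.0498 × 15.2) = 0.466 / 1.757 = 0.2652.
Substrate removed = Q·(S₀ − S) = 1900 m³/d × (1550 − 26.3) g/m³ = 2.9×10^6 g/d = 2895 kg/d.
P_X = Y_obs · Q(S₀ − S) = 0.2652 × 2895 = 767.9 kg VSS/d.

P_X ≈ 768 kg VSS/d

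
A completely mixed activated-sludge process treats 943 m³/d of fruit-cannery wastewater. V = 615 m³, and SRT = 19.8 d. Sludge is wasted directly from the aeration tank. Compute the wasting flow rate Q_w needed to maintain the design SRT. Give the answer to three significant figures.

With mixed-liquor wasting, θ_c = V/Q_w, so Q_w = V/θ_c = 615.0/19.8 = 31.06 m³/d.

Q_w ≈ 31.1 m³/d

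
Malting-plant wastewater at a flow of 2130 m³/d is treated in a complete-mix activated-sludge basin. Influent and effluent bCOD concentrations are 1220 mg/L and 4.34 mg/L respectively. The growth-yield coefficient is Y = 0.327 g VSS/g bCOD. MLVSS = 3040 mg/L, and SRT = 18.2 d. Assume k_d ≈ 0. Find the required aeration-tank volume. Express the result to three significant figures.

V ≈ 5070 m³

With k_d = 0 the design equation reduces to V = Y Q (S₀−S) θ_c / X = 0.327 × 2130 × (1220 − 4.34) × 18.2 / 3040 = 5069 m³.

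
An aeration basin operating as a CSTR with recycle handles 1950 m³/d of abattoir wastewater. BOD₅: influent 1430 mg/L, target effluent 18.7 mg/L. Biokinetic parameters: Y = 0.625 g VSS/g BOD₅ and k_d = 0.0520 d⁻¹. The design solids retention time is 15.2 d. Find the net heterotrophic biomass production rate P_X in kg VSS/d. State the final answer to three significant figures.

P_X ≈ 961 kg VSS/d

Correct the yield for decay: Y_obs = Y/(1 + k_d θ_c) = 0.625 / (1 + 0.0520 × 15.2) = 0.625 / 1.790 = 0.3491.
Substrate removed = Q·(S₀ − S) = 1950 m³/d × (1430 − 18.7) g/m³ = 2.75×10^6 g/d = 2752 kg/d.
Biomass produced: P_X = Y_obs·Q·ΔS = 0.3491 × 2752 ≈ 960.7 kg VSS/d.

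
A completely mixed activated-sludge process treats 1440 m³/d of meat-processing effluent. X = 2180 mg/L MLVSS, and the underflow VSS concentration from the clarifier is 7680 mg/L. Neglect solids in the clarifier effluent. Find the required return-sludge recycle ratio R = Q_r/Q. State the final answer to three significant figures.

R ≈ 0.396

Solids balance on the clarifier gives (1+R)X = R·X_r, so R = X/(X_r − X) = 2180 / (7680 − 2180) = 0.3964.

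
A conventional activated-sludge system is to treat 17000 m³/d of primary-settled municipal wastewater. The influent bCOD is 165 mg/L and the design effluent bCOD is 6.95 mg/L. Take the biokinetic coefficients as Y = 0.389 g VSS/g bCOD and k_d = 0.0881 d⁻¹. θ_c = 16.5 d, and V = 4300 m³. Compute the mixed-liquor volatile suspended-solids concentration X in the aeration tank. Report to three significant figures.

X ≈ 1630 mg/L

X = Y·Q·ΔS·θ_c / [V·(1 + k_d θ_c)] = 0.389 × 17000 × (165 − 6.95) × 16.5 / [4300 × (1 + 0.0881 × 16.5)] = 1635 mg/L.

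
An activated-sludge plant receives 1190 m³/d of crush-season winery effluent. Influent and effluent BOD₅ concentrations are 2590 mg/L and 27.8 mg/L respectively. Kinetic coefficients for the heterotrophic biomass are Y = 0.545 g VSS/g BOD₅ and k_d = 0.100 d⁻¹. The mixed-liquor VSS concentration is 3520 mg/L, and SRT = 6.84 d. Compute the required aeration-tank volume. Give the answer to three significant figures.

Steady-state biomass mass balance: V·X·(1 + k_d·θ_c) = Y·Q·(S₀ − S)·θ_c, so V = 0.545 × 1190 × (2590 − 27.8) × 6.84 / [3520 × (1 + 0.100 × 6.84)] = 1.14×10^7 / 5928 = 1917 m³.

V ≈ 1920 m³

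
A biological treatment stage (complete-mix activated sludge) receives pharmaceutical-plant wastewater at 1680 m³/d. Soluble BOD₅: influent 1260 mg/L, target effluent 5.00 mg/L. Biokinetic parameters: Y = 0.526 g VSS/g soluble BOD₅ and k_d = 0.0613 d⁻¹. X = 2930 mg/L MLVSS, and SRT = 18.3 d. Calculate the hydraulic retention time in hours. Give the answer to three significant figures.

τ ≈ 46.6 h

Rearranging the biomass balance for a CMAS with decay, V = Y·Q·ΔS·θ_c / [X·(1+k_d θ_c)] = 0.526 × 1680 × (1260 − 5.00) × 18.3 / [2930 × (1 + 0.0613 × 18.3)] = 2.03×10^7 / 6217 = 3265 m³.
HRT = V/Q = 3265 m³ / 1680 m³·d⁻¹ = 1.943 d × 24 = 46.64 h.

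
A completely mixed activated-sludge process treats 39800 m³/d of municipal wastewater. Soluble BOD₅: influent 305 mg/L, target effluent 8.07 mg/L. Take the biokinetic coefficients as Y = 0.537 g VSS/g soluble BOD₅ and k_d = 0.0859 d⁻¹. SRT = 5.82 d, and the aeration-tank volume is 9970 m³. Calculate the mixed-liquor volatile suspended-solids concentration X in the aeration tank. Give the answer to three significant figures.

X = Y·Q·ΔS·θ_c / [V·(1 + k_d θ_c)] = 0.537 × 39800 × (305 − 8.07) × 5.82 / [9970 × (1 + 0.0859 × 5.82)] = 2470 mg/L.

X ≈ 2470 mg/L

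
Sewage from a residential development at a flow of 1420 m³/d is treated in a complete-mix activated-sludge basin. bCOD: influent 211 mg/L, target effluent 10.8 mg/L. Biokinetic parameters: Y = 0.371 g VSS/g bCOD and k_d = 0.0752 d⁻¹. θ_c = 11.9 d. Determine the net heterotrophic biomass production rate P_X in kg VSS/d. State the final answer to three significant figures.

The observed yield is Y_obs = Y/(1 + k_d·θ_c) = 0.371 / (1 + 0.0752 × 11.9) = 0.371 / 1.895 = 0.1958 g VSS per g bCOD removed.
ΔS = 211 − 10.8 = 200.2 mg/L, so the substrate removal rate is 1420 × 200.2/1000 = 284.3 kg bCOD/d.
So the net sludge growth is P_X = 0.1958 × 284.3 = 55.66 kg VSS/d.

P_X ≈ 55.7 kg VSS/d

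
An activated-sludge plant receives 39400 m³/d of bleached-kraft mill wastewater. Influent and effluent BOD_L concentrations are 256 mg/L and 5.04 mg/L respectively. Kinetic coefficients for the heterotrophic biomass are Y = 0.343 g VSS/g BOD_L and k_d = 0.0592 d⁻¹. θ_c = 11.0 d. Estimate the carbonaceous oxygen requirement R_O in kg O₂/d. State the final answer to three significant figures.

R_O ≈ 6970 kg O₂/d

Correct the yield for decay: Y_obs = Y/(1 + k_d θ_c) = 0.343 / (1 + 0.0592 × 11.0) = 0.343 / 1.651 = 0.2077.
Mass of BOD_L removed per day: Q(S₀ − S) = 39400 × 251.0 g/m³ = 9888 kg/d.
Biomass synthesised: P_X = Y_obs × 9888 = 2054 kg VSS/d.
R_O = Q·(S₀ − S) − 1.42·P_X = 9888 − 1.42 × 2054 = 6971 kg O₂/d.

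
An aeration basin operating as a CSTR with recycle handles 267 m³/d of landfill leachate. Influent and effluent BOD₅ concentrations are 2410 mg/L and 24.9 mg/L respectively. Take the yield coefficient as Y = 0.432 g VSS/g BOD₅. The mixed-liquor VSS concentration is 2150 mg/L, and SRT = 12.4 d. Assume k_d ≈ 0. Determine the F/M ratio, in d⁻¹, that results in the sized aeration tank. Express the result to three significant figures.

Biomass mass balance (decay neglected): V·X = Y·Q·(S₀ − S)·θ_c, so V = 0.432 × 267 × (2410 − 24.9) × 12.4 / 2150 = 1587 m³.
F/M = applied load / biomass = Q·S₀/(V·X) = 267 × 2410 / (1587 × 2150) = 0.1886 d⁻¹.

F/M ≈ 0.189 d⁻¹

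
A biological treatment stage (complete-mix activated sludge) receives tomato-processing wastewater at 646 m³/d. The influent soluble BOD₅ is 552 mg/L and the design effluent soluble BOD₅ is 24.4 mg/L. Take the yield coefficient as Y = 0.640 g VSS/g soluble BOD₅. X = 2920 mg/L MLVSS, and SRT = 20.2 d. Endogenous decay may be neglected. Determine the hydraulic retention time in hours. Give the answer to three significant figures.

τ ≈ 56.1 h

Biomass mass balance (decay neglected): V·X = Y·Q·(S₀ − S)·θ_c, so V = 0.640 × 646 × (552 − 24.4) × 20.2 / 2920 = 1509 m³.
HRT = V/Q = 1509 m³ / 646 m³·d⁻¹ = 2.336 d × 24 = 56.06 h.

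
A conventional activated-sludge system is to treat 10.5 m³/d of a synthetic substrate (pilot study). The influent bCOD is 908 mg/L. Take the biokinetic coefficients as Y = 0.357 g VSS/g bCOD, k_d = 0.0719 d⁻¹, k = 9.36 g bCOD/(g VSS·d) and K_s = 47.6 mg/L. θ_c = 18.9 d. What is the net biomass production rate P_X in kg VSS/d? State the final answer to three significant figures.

P_X ≈ 1.44 kg VSS/d

From the Monod/SRT balance for a CMAS, S = K_s·(1+k_d θ_c)/[θ_c·(Y k − k_d) − 1] = 47.6 × (1 + 0.0719 × 18.9) / [18.9 × (0.357 × 9.36 − 0.0719) − 1] = 112.3 / 60.80 = 1.847 mg/L.
Observed yield with endogenous decay: Y_obs = Y / (1 + k_d·θ_c) = 0.357 / (1 + 0.0719 × 18.9) = 0.357 / 2.359 = 0.1513 g VSS/g bCOD.
Substrate removed = Q·(S₀ − S) = 10.5 m³/d × (908 − 1.85) g/m³ = 9.51×10^3 g/d = 9.515 kg/d.
Biomass produced: P_X = Y_obs·Q·ΔS = 0.1513 × 9.515 ≈ 1.440 kg VSS/d.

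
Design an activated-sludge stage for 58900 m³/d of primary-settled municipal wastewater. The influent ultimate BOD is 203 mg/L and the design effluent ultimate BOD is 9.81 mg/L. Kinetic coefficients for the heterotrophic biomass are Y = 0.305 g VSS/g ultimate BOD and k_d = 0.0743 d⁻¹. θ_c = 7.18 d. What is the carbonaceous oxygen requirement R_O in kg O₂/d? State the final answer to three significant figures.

R_O ≈ 8170 kg O₂/d

The observed yield is Y_obs = Y/(1 + k_d·θ_c) = 0.305 / (1 + 0.0743 × 7.18) = 0.305 / 1.533 = 0.1989 g VSS per g ultimate BOD removed.
Mass of ultimate BOD removed per day: Q(S₀ − S) = 58900 × 193.2 g/m³ = 11379 kg/d.
P_X = Y_obs·Q·(S₀ − S) = 0.1989 × 11379 = 2263 kg VSS/d.
Carbonaceous O₂ demand = substrate oxidised − cell-mass equivalent = 11379 − 1.42 × 2263 = 8165 kg O₂/d.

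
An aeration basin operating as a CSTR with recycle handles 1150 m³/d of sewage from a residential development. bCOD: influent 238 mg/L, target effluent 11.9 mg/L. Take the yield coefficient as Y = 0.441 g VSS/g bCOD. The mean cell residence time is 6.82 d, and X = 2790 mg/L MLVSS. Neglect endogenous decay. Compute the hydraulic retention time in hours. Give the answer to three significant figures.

τ ≈ 5.85 h

With k_d = 0 the design equation reduces to V = Y Q (S₀−S) θ_c / X = 0.441 × 1150 × (238 − 11.9) × 6.82 / 2790 = 280.3 m³.
Hydraulic retention time τ = V/Q = 280.3 / 1150 = 0.2437 d = 5.850 h.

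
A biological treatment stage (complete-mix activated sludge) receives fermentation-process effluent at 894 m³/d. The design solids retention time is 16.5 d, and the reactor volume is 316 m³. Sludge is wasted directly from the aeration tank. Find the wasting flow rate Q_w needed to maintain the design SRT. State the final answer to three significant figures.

Q_w ≈ 19.2 m³/d

Wasting from the aeration tank: Q_w = V / θ_c = 316.0 / 16.5 = 19.15 m³/d.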